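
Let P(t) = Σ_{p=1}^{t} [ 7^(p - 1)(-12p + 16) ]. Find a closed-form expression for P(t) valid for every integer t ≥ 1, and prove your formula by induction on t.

P(t) = 7^t(-2t + 3) - 3

We claim P(t) = 7^t(-2t + 3) - 3 for all t ≥ 1.
For the base case t = 1: P(1) = 4, and the closed form gives 4. They agree.
Inductive step: suppose the statement holds for some p ≥ 1, so P(p) = 7^p(-2p + 3) - 3.
Then P(p+1) = P(p) + (7^p(-12p + 4)) = (7^p(-2p + 3) - 3) + (7^p(-12p + 4)).
Simplifying, P(p+1) = -14·7^p·p + 7·7^p - 3 = 7^(p+1)(-2(p+1) + 3) - 3,
which is the closed form with t = p+1.
By induction, the statement is established for all t ≥ 1.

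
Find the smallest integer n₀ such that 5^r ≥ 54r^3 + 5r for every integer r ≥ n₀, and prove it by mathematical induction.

n₀ = 6

At r = 5: 3125 < 6775, so the inequality fails and n₀ ≥ 6. We prove 5^r ≥ 54r^3 + 5r for all r ≥ 6.
When r = 6: 5^r = 15625 and 54r^3 + 5r = 11694, so 15625 ≥ 11694.
Suppose the result is true for r = p, so 5^p ≥ 54p^3 + 5p.
Then 5^(p + 1) = 5·(5^p) ≥ 5·(54p^3 + 5p).
Also, for p ≥ 6 we have 5·(54p^3 + 5p) ≥ 54(p+1)^3 + 5(p+1), since 5·(54p^3 + 5p) − (54(p+1)^3 + 5(p+1)) = 216p^3 - 162p^2 - 142p - 59, which is nonnegative for all p ≥ 6.
Combining, 5^(p + 1) ≥ 54(p+1)^3 + 5(p+1).
By the principle of mathematical induction, the result holds for all r ≥ 6.
Hence the smallest such n₀ is 6.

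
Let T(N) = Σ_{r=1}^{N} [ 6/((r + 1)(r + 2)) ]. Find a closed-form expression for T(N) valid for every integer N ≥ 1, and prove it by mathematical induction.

We claim T(N) = 3N/(N + 2) for all N ≥ 1.
For the base case N = 1: T(1) = 1, and the closed form gives 1. They agree.
Suppose the result is true for N = r, so T(r) = 3r/(r + 2).
Then T(r+1) = T(r) + (6/((r + 2)(r + 3))) = (3r/(r + 2)) + (6/((r + 2)(r + 3))).
Simplifying, T(r+1) = 3(r + 1)/(r + 3) = 3(r+1)/((r+1) + 2),
which is the closed form with N = r+1.
This completes the induction.

T(N) = 3N/(N + 2)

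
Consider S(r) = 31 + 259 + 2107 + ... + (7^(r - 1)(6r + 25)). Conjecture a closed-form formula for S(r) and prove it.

S(r) = 7^r(r + 4) - 4

We claim S(r) = 7^r(r + 4) - 4 for all r ≥ 1.
Base step (r = 1): S(1) = 31, and the closed form gives 31. They agree.
For the inductive step, assume it holds for an arbitrary j ≥ 1, so S(j) = 7^j(j + 4) - 4.
Then S(j+1) = S(j) + (7^j(6j + 31)) = (7^j(j + 4) - 4) + (7^j(6j + 31)).
Simplifying, S(j+1) = 7·7^j·j + 35·7^j - 4 = 7^(j+1)((j+1) + 4) - 4,
which is the closed form with r = j+1.
By induction, the statement is established for all r ≥ 1.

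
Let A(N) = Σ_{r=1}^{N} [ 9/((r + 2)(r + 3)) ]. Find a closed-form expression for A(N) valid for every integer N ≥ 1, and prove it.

We claim A(N) = 3N/(N + 3) for all N ≥ 1.
Base step (N = 1): A(1) = 3/4, and the closed form gives 3/4. They agree.
For the inductive step, assume it holds for an arbitrary r ≥ 1, so A(r) = 3r/(r + 3).
Then A(r+1) = A(r) + (9/((r + 3)(r + 4))) = (3r/(r + 3)) + (9/((r + 3)(r + 4))).
Simplifying, A(r+1) = 3(r + 1)/(r + 4) = 3(r+1)/((r+1) + 3),
which is the closed form with N = r+1.
By induction, the statement is established for all N ≥ 1.

A(N) = 3N/(N + 3)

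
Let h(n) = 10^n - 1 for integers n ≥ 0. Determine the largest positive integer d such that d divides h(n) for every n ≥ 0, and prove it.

Computing the first values: h(0) = 0 and h(1) = 9; gcd(0, 9) = 9, so d ≤ 9.
We prove 9 | 10^n - 1 for all n ≥ 0 by induction on n.
For the base case n = 0: h(0) = 0 = 9·(0), so 9 | h(0).
Suppose the result is true for n = m, i.e. 9 | h(m). Then
h(m+1) = 10^(m+1) - 1 = 10·(10^m - 1) + 9 = 10·h(m) + 9. The first term is divisible by 9 by the inductive hypothesis, and 9 is divisible by 9. Hence 9 | h(m+1).
Hence, by induction on n, the claim holds for every n ≥ 0.
Therefore the largest such d is 9.

d = 9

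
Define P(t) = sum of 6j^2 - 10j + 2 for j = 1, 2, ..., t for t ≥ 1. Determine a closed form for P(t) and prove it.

P(t) = 2t(t^2 - t - 1)

We claim P(t) = 2t(t^2 - t - 1) for all t ≥ 1.
For the base case t = 1: P(1) = -2, and the closed form gives -2. They agree.
For the inductive step, assume it holds for an arbitrary j ≥ 1, so P(j) = 2j(j^2 - j - 1).
Then P(j+1) = P(j) + (6j^2 + 2j - 2) = (2j(j^2 - j - 1)) + (6j^2 + 2j - 2).
Simplifying, P(j+1) = 2(j + 1)(j^2 + j - 1) = 2(j+1)((j+1)^2 - (j+1) - 1),
which is the closed form with t = j+1.
This completes the induction.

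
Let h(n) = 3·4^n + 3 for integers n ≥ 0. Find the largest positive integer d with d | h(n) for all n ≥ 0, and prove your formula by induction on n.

Computing the first values: h(0) = 6 and h(1) = 15; gcd(6, 15) = 3, so d ≤ 3.
We prove 3 | 3·4^n + 3 for all n ≥ 0 by induction on n.
When n = 0: h(0) = 6 = 3·(2), so 3 | h(0).
Inductive step: suppose the statement holds for some m ≥ 0, i.e. 3 | h(m). Then
h(m+1) = 3·4^(m+1) + 3 = 4·(3·4^m + 3) - 9 = 4·h(m) - 9. The first term is divisible by 3 by the inductive hypothesis, and -9 is divisible by 3. Hence 3 | h(m+1).
Hence, by induction on n, the claim holds for every n ≥ 0.
Therefore the largest such d is 3.

d = 3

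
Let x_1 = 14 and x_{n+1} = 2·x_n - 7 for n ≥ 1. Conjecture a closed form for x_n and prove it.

Computing the first terms: x_1 = 14, x_2 = 21, x_3 = 35. This suggests x_n = 7·2^(n - 1) + 7.
For the base case n = 1: the formula gives 14 = 14 = x_1.
For the inductive step, assume it holds for an arbitrary r ≥ 1, so x_r = 7·2^(r - 1) + 7.
Then x_{r+1} = 2·x_r - 7 = 2·(7·2^(r - 1) + 7) - 7 = 7·2^r + 7 = 7·2^((r+1) - 1) + 7,
which is the claimed formula at n = r+1.
By the principle of mathematical induction, the result holds for all n ≥ 1.

x_n = 7·2^(n - 1) + 7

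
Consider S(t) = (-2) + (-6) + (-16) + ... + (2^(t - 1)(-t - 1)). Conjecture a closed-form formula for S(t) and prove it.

We claim S(t) = -2^t·t for all t ≥ 1.
For the base case t = 1: S(1) = -2, and the closed form gives -2. They agree.
Inductive step: assume the claim holds for t = i, so S(i) = -2^i·i.
Then S(i+1) = S(i) + (2^i(-i - 2)) = (-2^i·i) + (2^i(-i - 2)).
Simplifying, S(i+1) = 2^(i + 1)(-i - 1) = -2^(i+1)·(i+1),
which is the closed form with t = i+1.
By induction, the statement is established for all t ≥ 1.

S(t) = -2^t·t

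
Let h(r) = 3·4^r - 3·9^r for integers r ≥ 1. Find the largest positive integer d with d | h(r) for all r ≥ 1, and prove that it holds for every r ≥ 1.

d = 15

Computing the first values: h(1) = -15 and h(2) = -195; gcd(-15, -195) = 15, so d ≤ 15.
We prove 15 | 3·4^r - 3·9^r for all r ≥ 1 by induction on r.
Base step (r = 1): h(1) = -15 = 15·(-1), so 15 | h(1).
Suppose the result is true for r = i, i.e. 15 | h(i). Then
h(i+1) − 9·h(i) = (3·4^(i+1) - 3·9^(i+1)) − 9·(3·4^i - 3·9^i) = (3)·4^i·(4 − 9) = (-15)·4^i. Since 15 | h(i) by the inductive hypothesis, 15 | 9·h(i); and 15 | -15 since -15 = 15·-1. Therefore 15 | h(i+1).
By induction, the statement is established for all r ≥ 1.
Therefore the largest such d is 15.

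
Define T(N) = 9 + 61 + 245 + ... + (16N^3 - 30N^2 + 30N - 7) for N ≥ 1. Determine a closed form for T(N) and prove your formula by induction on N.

T(N) = N(2N + 1)(2N^2 - 2N + 3)

We claim T(N) = N(2N + 1)(2N^2 - 2N + 3) for all N ≥ 1.
Base case (N = 1): T(1) = 9, and the closed form gives 9. They agree.
Inductive step: suppose the statement holds for some r ≥ 1, so T(r) = r(4r^3 - 2r^2 + 4r + 3).
Then T(r+1) = T(r) + (16r^3 + 18r^2 + 18r + 9) = (r(4r^3 - 2r^2 + 4r + 3)) + (16r^3 + 18r^2 + 18r + 9).
Simplifying, T(r+1) = (r + 1)(2r + 3)(2r^2 + 2r + 3) = (r+1)(2(r+1) + 1)(2(r+1)^2 - 2(r+1) + 3),
which is the closed form with N = r+1.
By the principle of mathematical induction, the result holds for all N ≥ 1.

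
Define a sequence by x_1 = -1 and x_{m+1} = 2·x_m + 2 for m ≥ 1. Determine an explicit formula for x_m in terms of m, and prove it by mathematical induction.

x_m = 2^(m - 1) - 2

Computing the first terms: x_1 = -1, x_2 = 0, x_3 = 2. This suggests x_m = 2^(m - 1) - 2.
Base step (m = 1): the formula gives -1 = -1 = x_1.
For the inductive step, assume it holds for an arbitrary k ≥ 1, so x_k = 2^(k - 1) - 2.
Then x_{k+1} = 2·x_k + 2 = 2·(2^(k - 1) - 2) + 2 = 2^k - 2 = 2^((k+1) - 1) - 2,
which is the claimed formula at m = k+1.
By the principle of mathematical induction, the result holds for all m ≥ 1.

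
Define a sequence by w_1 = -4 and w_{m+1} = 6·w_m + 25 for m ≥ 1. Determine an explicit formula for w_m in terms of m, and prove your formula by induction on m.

Computing the first terms: w_1 = -4, w_2 = 1, w_3 = 31. This suggests w_m = 6^(m - 1) - 5.
When m = 1: the formula gives -4 = -4 = w_1.
Inductive step: assume the claim holds for m = p, so w_p = 6^(p - 1) - 5.
Then w_{p+1} = 6·w_p + 25 = 6·(6^(p - 1) - 5) + 25 = 6^p - 5 = 6^((p+1) - 1) - 5,
which is the claimed formula at m = p+1.
By induction, the statement is established for all m ≥ 1.

w_m = 6^(m - 1) - 5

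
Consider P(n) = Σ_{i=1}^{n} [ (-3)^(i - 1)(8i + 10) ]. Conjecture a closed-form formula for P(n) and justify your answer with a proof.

P(n) = -(-3)^n(2n + 3) + 3

We claim P(n) = -(-3)^n(2n + 3) + 3 for all n ≥ 1.
When n = 1: P(1) = 18, and the closed form gives 18. They agree.
For the inductive step, assume it holds for an arbitrary i ≥ 1, so P(i) = -(-3)^i(2i + 3) + 3.
Then P(i+1) = P(i) + ((-3)^i(8i + 18)) = (-(-3)^i(2i + 3) + 3) + ((-3)^i(8i + 18)).
Simplifying, P(i+1) = 6(-3)^i·i + 15(-3)^i + 3 = -(-3)^(i+1)(2(i+1) + 3) + 3,
which is the closed form with n = i+1.
By induction, the statement is established for all n ≥ 1.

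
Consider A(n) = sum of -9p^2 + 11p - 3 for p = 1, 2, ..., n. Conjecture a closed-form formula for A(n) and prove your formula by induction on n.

We claim A(n) = -n(3n^2 - n - 1) for all n ≥ 1.
For the base case n = 1: A(1) = -1, and the closed form gives -1. They agree.
For the inductive step, assume it holds for an arbitrary p ≥ 1, so A(p) = p(-3p^2 + p + 1).
Then A(p+1) = A(p) + (11p - 9(p + 1)^2 + 8) = (p(-3p^2 + p + 1)) + (11p - 9(p + 1)^2 + 8).
Simplifying, A(p+1) = -(p + 1)(3p^2 + 5p + 1) = -(p+1)(3(p+1)^2 - (p+1) - 1),
which is the closed form with n = p+1.
This completes the induction.

A(n) = -n(3n^2 - n - 1)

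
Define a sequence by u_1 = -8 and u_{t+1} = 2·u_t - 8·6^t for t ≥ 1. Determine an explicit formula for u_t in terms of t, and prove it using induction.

u_t = 2^(t + 1) - 2·6^t

Computing the first terms: u_1 = -8, u_2 = -64, u_3 = -416. This suggests u_t = 2^(t + 1) - 2·6^t.
Base step (t = 1): the formula gives -8 = -8 = u_1.
Inductive step: assume the claim holds for t = r, so u_r = 2^(r + 1) - 2·6^r.
Then u_{r+1} = 2·u_r - 8·6^r = 2·(2^(r + 1) - 2·6^r) - 8·6^r = 2^(r + 2) - 2·6^(r + 1) = 2^((r+1) + 1) - 2·6^(r+1),
which is the claimed formula at t = r+1.
By the principle of mathematical induction, the result holds for all t ≥ 1.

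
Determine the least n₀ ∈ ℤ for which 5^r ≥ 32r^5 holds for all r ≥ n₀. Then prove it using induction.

n₀ = 9

At r = 8: 390625 < 1048576, so the inequality fails and n₀ ≥ 9. We prove 5^r ≥ 32r^5 for all r ≥ 9.
For the base case r = 9: 5^r = 1953125 and 32r^5 = 1889568, so 1953125 ≥ 1889568.
Inductive step: suppose the statement holds for some p ≥ 9, so 5^p ≥ 32p^5.
Then 5^(p + 1) = 5·(5^p) ≥ 5·(32p^5).
Also, for p ≥ 9 we have 5·(32p^5) ≥ 32(p+1)^5, since 5 ≥ (1 + 1/p)^5 for all p ≥ 9.
Combining, 5^(p + 1) ≥ 32(p+1)^5.
By induction, the statement is established for all r ≥ 9.
Hence the smallest such n₀ is 9.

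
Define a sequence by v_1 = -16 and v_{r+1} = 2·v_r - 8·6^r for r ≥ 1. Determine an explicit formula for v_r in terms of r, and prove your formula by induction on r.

Computing the first terms: v_1 = -16, v_2 = -80, v_3 = -448. This suggests v_r = -2^(r + 1) - 2·6^r.
Base step (r = 1): the formula gives -16 = -16 = v_1.
Inductive step: suppose the statement holds for some m ≥ 1, so v_m = -2^(m + 1) - 2·6^m.
Then v_{m+1} = 2·v_m - 8·6^m = 2·(-2^(m + 1) - 2·6^m) - 8·6^m = -2^(m + 2) - 2·6^(m + 1) = -2^((m+1) + 1) - 2·6^(m+1),
which is the claimed formula at r = m+1.
Hence, by induction on r, the claim holds for every r ≥ 1.

v_r = -2^(r + 1) - 2·6^r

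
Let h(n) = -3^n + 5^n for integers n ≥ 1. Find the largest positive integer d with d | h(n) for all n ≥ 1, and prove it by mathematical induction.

Computing the first values: h(1) = 2 and h(2) = 16; gcd(2, 16) = 2, so d ≤ 2.
We prove 2 | -3^n + 5^n for all n ≥ 1 by induction on n.
Base case (n = 1): h(1) = 2 = 2·(1), so 2 | h(1).
Suppose the result is true for n = r, i.e. 2 | h(r). Then
5^{r+1} − 3^{r+1} = 5·5^r − 3·3^r = 5·(5^r − 3^r) + (2)·3^r. The first term is divisible by 2 by the inductive hypothesis, and the second term (2)·3^r is divisible by 2 since 2 | 2. Hence 2 | h(r+1).
Hence, by induction on n, the claim holds for every n ≥ 1.
Therefore the largest such d is 2.

d = 2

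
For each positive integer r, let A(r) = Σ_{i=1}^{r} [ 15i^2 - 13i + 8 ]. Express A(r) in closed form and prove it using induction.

A(r) = r(5r^2 + r + 4)

We claim A(r) = r(5r^2 + r + 4) for all r ≥ 1.
Base step (r = 1): A(1) = 10, and the closed form gives 10. They agree.
Inductive step: assume the claim holds for r = i, so A(i) = i(5i^2 + i + 4).
Then A(i+1) = A(i) + (15i^2 + 17i + 10) = (i(5i^2 + i + 4)) + (15i^2 + 17i + 10).
Simplifying, A(i+1) = (i + 1)(5i^2 + 11i + 10) = (i+1)(5(i+1)^2 + (i+1) + 4),
which is the closed form with r = i+1.
By the principle of mathematical induction, the result holds for all r ≥ 1.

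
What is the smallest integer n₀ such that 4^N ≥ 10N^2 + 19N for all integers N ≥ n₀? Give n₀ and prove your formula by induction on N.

n₀ = 4

At N = 3: 64 < 147, so the inequality fails and n₀ ≥ 4. We prove 4^N ≥ 10N^2 + 19N for all N ≥ 4.
When N = 4: 4^N = 256 and 10N^2 + 19N = 236, so 256 ≥ 236.
Inductive step: assume the claim holds for N = i, so 4^i ≥ 10i^2 + 19i.
Then 4^(i + 1) = 4·(4^i) ≥ 4·(10i^2 + 19i).
Also, for i ≥ 4 we have 4·(10i^2 + 19i) ≥ 10(i+1)^2 + 19(i+1), since 4·(10i^2 + 19i) − (10(i+1)^2 + 19(i+1)) = 30i^2 + 37i - 29, which is nonnegative for all i ≥ 4.
Combining, 4^(i + 1) ≥ 10(i+1)^2 + 19(i+1).
By the principle of mathematical induction, the result holds for all N ≥ 4.
Hence the smallest such n₀ is 4.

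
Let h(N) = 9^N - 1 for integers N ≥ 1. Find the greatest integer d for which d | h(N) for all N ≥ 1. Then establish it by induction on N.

d = 8

Computing the first values: h(1) = 8 and h(2) = 80; gcd(8, 80) = 8, so d ≤ 8.
We prove 8 | 9^N - 1 for all N ≥ 1 by induction on N.
When N = 1: h(1) = 8 = 8·(1), so 8 | h(1).
Inductive step: suppose the statement holds for some j ≥ 1, i.e. 8 | h(j). Then
9^{j+1} − 1^{j+1} = 9·9^j − 1·1^j = 9·(9^j − 1^j) + (8)·1^j. The first term is divisible by 8 by the inductive hypothesis, and the second term (8)·1^j is divisible by 8 since 8 | 8. Hence 8 | h(j+1).
By induction, the statement is established for all N ≥ 1.
Therefore the largest such d is 8.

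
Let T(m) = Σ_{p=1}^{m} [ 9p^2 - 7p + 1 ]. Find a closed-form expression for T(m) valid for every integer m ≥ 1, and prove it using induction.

We claim T(m) = m(3m^2 + m - 1) for all m ≥ 1.
Base case (m = 1): T(1) = 3, and the closed form gives 3. They agree.
Suppose the result is true for m = p, so T(p) = p(3p^2 + p - 1).
Then T(p+1) = T(p) + (9p^2 + 11p + 3) = (p(3p^2 + p - 1)) + (9p^2 + 11p + 3).
Simplifying, T(p+1) = (p + 1)(3p^2 + 7p + 3) = (p+1)(3(p+1)^2 + (p+1) - 1),
which is the closed form with m = p+1.
This completes the induction.

T(m) = m(3m^2 + m - 1)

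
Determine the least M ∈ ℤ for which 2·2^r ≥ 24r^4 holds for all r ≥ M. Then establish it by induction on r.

M = 22

At r = 21: 4194304 < 4667544, so the inequality fails and M ≥ 22. We prove 2·2^r ≥ 24r^4 for all r ≥ 22.
Base case (r = 22): 2·2^r = 8388608 and 24r^4 = 5622144, so 8388608 ≥ 5622144.
Suppose the result is true for r = i, so 2·2^i ≥ 24i^4.
Then 2·2^(i + 1) = 2·(2·2^i) ≥ 2·(24i^4).
Also, for i ≥ 22 we have 2·(24i^4) ≥ 24(i+1)^4, since 2 ≥ (1 + 1/i)^4 for all i ≥ 22.
Combining, 2·2^(i + 1) ≥ 24(i+1)^4.
Hence, by induction on r, the claim holds for every r ≥ 22.
Hence the smallest such M is 22.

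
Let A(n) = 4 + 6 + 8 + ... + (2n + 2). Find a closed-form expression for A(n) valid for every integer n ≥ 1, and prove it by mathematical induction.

We claim A(n) = n(n + 3) for all n ≥ 1.
Base case (n = 1): A(1) = 4, and the closed form gives 4. They agree.
Suppose the result is true for n = i, so A(i) = i(i + 3).
Then A(i+1) = A(i) + (2i + 4) = (i(i + 3)) + (2i + 4).
Simplifying, A(i+1) = (i + 1)(i + 4) = (i+1)((i+1) + 3),
which is the closed form with n = i+1.
By induction, the statement is established for all n ≥ 1.

A(n) = n(n + 3)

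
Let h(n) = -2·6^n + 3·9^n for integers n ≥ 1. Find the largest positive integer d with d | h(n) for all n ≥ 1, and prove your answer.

d = 3

Computing the first values: h(1) = 15 and h(2) = 171; gcd(15, 171) = 3, so d ≤ 3.
We prove 3 | -2·6^n + 3·9^n for all n ≥ 1 by induction on n.
When n = 1: h(1) = 15 = 3·(5), so 3 | h(1).
Inductive step: assume the claim holds for n = k, i.e. 3 | h(k). Then
h(k+1) − 9·h(k) = (-2·6^(k+1) + 3·9^(k+1)) − 9·(-2·6^k + 3·9^k) = (-2)·6^k·(6 − 9) = (6)·6^k. Since 3 | h(k) by the inductive hypothesis, 3 | 9·h(k); and 3 | 6 since 6 = 3·2. Therefore 3 | h(k+1).
By induction, the statement is established for all n ≥ 1.
Therefore the largest such d is 3.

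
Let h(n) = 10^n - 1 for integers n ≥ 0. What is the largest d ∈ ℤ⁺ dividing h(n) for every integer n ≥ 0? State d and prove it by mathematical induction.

d = 9

Computing the first values: h(0) = 0 and h(1) = 9; gcd(0, 9) = 9, so d ≤ 9.
We prove 9 | 10^n - 1 for all n ≥ 0 by induction on n.
Base step (n = 0): h(0) = 0 = 9·(0), so 9 | h(0).
Inductive step: assume the claim holds for n = k, i.e. 9 | h(k). Then
h(k+1) = 10^(k+1) - 1 = 10·(10^k - 1) + 9 = 10·h(k) + 9. The first term is divisible by 9 by the inductive hypothesis, and 9 is divisible by 9. Hence 9 | h(k+1).
This completes the induction.
Therefore the largest such d is 9.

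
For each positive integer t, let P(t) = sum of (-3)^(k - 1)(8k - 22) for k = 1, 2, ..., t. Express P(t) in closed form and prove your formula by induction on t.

We claim P(t) = (-3)^t(-2t + 5) - 5 for all t ≥ 1.
For the base case t = 1: P(1) = -14, and the closed form gives -14. They agree.
Inductive step: assume the claim holds for t = k, so P(k) = (-3)^k(-2k + 5) - 5.
Then P(k+1) = P(k) + ((-3)^k(8k - 14)) = ((-3)^k(-2k + 5) - 5) + ((-3)^k(8k - 14)).
Simplifying, P(k+1) = 6(-3)^k·k - 9(-3)^k - 5 = (-3)^(k+1)(-2(k+1) + 5) - 5,
which is the closed form with t = k+1.
By the principle of mathematical induction, the result holds for all t ≥ 1.

P(t) = (-3)^t(-2t + 5) - 5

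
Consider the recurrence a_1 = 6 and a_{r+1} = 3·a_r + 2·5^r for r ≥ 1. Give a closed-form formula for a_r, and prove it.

Computing the first terms: a_1 = 6, a_2 = 28, a_3 = 134. This suggests a_r = 3^(r - 1) + 5^r.
Base step (r = 1): the formula gives 6 = 6 = a_1.
Inductive step: assume the claim holds for r = j, so a_j = 3^(j - 1) + 5^j.
Then a_{j+1} = 3·a_j + 2·5^j = 3·(3^(j - 1) + 5^j) + 2·5^j = 3^j + 5^(j + 1) = 3^((j+1) - 1) + 5^(j+1),
which is the claimed formula at r = j+1.
Hence, by induction on r, the claim holds for every r ≥ 1.

a_r = 3^(r - 1) + 5^r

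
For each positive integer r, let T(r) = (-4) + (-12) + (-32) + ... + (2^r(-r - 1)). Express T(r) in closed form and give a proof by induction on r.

T(r) = -2^(r + 1)r

We claim T(r) = -2^(r + 1)r for all r ≥ 1.
For the base case r = 1: T(1) = -4, and the closed form gives -4. They agree.
Suppose the result is true for r = k, so T(k) = -2^(k + 1)k.
Then T(k+1) = T(k) + (2^(k + 1)(-k - 2)) = (-2^(k + 1)k) + (2^(k + 1)(-k - 2)).
Simplifying, T(k+1) = 2^(k + 2)(-k - 1) = -2^((k+1) + 1)(k+1),
which is the closed form with r = k+1.
By induction, the statement is established for all r ≥ 1.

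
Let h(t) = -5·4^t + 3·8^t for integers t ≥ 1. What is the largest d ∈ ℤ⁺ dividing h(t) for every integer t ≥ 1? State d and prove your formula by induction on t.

Computing the first values: h(1) = 4 and h(2) = 112; gcd(4, 112) = 4, so d ≤ 4.
We prove 4 | -5·4^t + 3·8^t for all t ≥ 1 by induction on t.
Base step (t = 1): h(1) = 4 = 4·(1), so 4 | h(1).
Inductive step: suppose the statement holds for some i ≥ 1, i.e. 4 | h(i). Then
h(i+1) − 8·h(i) = (-5·4^(i+1) + 3·8^(i+1)) − 8·(-5·4^i + 3·8^i) = (-5)·4^i·(4 − 8) = (20)·4^i. Since 4 | h(i) by the inductive hypothesis, 4 | 8·h(i); and 4 | 20 since 20 = 4·5. Therefore 4 | h(i+1).
Hence, by induction on t, the claim holds for every t ≥ 1.
Therefore the largest such d is 4.

d = 4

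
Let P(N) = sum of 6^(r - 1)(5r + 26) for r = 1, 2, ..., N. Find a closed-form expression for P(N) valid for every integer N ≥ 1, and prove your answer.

P(N) = 6^N(N + 5) - 5

We claim P(N) = 6^N(N + 5) - 5 for all N ≥ 1.
For the base case N = 1: P(1) = 31, and the closed form gives 31. They agree.
Inductive step: suppose the statement holds for some r ≥ 1, so P(r) = 6^r(r + 5) - 5.
Then P(r+1) = P(r) + (6^r(5r + 31)) = (6^r(r + 5) - 5) + (6^r(5r + 31)).
Simplifying, P(r+1) = 6^(r + 1)r + 6^(r + 2) - 5 = 6^(r+1)((r+1) + 5) - 5,
which is the closed form with N = r+1.
By induction, the statement is established for all N ≥ 1.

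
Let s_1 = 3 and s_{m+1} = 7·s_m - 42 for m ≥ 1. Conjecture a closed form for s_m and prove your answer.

s_m = -4·7^(m - 1) + 7

Computing the first terms: s_1 = 3, s_2 = -21, s_3 = -189. This suggests s_m = -4·7^(m - 1) + 7.
Base case (m = 1): the formula gives 3 = 3 = s_1.
Suppose the result is true for m = j, so s_j = -4·7^(j - 1) + 7.
Then s_{j+1} = 7·s_j - 42 = 7·(-4·7^(j - 1) + 7) - 42 = -4·7^j + 7 = -4·7^((j+1) - 1) + 7,
which is the claimed formula at m = j+1.
This completes the induction.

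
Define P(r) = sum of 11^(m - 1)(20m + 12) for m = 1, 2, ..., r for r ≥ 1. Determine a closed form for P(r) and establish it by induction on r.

P(r) = 11^r(2r + 1) - 1

We claim P(r) = 11^r(2r + 1) - 1 for all r ≥ 1.
When r = 1: P(1) = 32, and the closed form gives 32. They agree.
Inductive step: assume the claim holds for r = m, so P(m) = 11^m(2m + 1) - 1.
Then P(m+1) = P(m) + (11^m(20m + 32)) = (11^m(2m + 1) - 1) + (11^m(20m + 32)).
Simplifying, P(m+1) = 22·11^m·m + 33·11^m - 1 = 11^(m+1)(2(m+1) + 1) - 1,
which is the closed form with r = m+1.
By the principle of mathematical induction, the result holds for all r ≥ 1.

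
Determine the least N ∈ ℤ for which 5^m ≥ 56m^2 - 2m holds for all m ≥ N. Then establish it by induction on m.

N = 5

At m = 4: 625 < 888, so the inequality fails and N ≥ 5. We prove 5^m ≥ 56m^2 - 2m for all m ≥ 5.
For the base case m = 5: 5^m = 3125 and 56m^2 - 2m = 1390, so 3125 ≥ 1390.
Suppose the result is true for m = i, so 5^i ≥ 56i^2 - 2i.
Then 5^(i + 1) = 5·(5^i) ≥ 5·(56i^2 - 2i).
Also, for i ≥ 5 we have 5·(56i^2 - 2i) ≥ 56(i+1)^2 - 2(i+1), since 5·(56i^2 - 2i) − (56(i+1)^2 - 2(i+1)) = 224i^2 - 120i - 54, which is nonnegative for all i ≥ 5.
Combining, 5^(i + 1) ≥ 56(i+1)^2 - 2(i+1).
By the principle of mathematical induction, the result holds for all m ≥ 5.
Hence the smallest such N is 5.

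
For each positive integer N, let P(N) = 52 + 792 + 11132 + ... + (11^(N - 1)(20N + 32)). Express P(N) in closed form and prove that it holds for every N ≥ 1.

P(N) = 11^N(2N + 3) - 3

We claim P(N) = 11^N(2N + 3) - 3 for all N ≥ 1.
Base case (N = 1): P(1) = 52, and the closed form gives 52. They agree.
Inductive step: suppose the statement holds for some m ≥ 1, so P(m) = 11^m(2m + 3) - 3.
Then P(m+1) = P(m) + (11^m(20m + 52)) = (11^m(2m + 3) - 3) + (11^m(20m + 52)).
Simplifying, P(m+1) = 22·11^m·m + 55·11^m - 3 = 11^(m+1)(2(m+1) + 3) - 3,
which is the closed form with N = m+1.
By induction, the statement is established for all N ≥ 1.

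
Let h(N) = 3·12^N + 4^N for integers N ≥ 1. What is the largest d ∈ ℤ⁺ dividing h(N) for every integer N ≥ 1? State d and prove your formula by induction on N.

Computing the first values: h(1) = 40 and h(2) = 448; gcd(40, 448) = 8, so d ≤ 8.
We prove 8 | 3·12^N + 4^N for all N ≥ 1 by induction on N.
Base step (N = 1): h(1) = 40 = 8·(5), so 8 | h(1).
Inductive step: assume the claim holds for N = i, i.e. 8 | h(i). Then
h(i+1) − 12·h(i) = (3·12^(i+1) + 4^(i+1)) − 12·(3·12^i + 4^i) = (1)·4^i·(4 − 12) = (-8)·4^i. Since 8 | h(i) by the inductive hypothesis, 8 | 12·h(i); and 8 | -8 since -8 = 8·-1. Therefore 8 | h(i+1).
This completes the induction.
Therefore the largest such d is 8.

d = 8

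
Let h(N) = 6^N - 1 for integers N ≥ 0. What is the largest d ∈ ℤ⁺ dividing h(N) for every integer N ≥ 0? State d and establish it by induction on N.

d = 5

Computing the first values: h(0) = 0 and h(1) = 5; gcd(0, 5) = 5, so d ≤ 5.
We prove 5 | 6^N - 1 for all N ≥ 0 by induction on N.
Base case (N = 0): h(0) = 0 = 5·(0), so 5 | h(0).
Suppose the result is true for N = j, i.e. 5 | h(j). Then
h(j+1) = 6^(j+1) - 1 = 6·(6^j - 1) + 5 = 6·h(j) + 5. The first term is divisible by 5 by the inductive hypothesis, and 5 is divisible by 5. Hence 5 | h(j+1).
This completes the induction.
Therefore the largest such d is 5.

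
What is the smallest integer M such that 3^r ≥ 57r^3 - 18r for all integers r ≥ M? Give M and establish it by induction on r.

At r = 9: 19683 < 41391, so the inequality fails and M ≥ 10. We prove 3^r ≥ 57r^3 - 18r for all r ≥ 10.
When r = 10: 3^r = 59049 and 57r^3 - 18r = 56820, so 59049 ≥ 56820.
Inductive step: suppose the statement holds for some i ≥ 10, so 3^i ≥ 57i^3 - 18i.
Then 3^(i + 1) = 3·(3^i) ≥ 3·(57i^3 - 18i).
Also, for i ≥ 10 we have 3·(57i^3 - 18i) ≥ 57(i+1)^3 - 18(i+1), since 3·(57i^3 - 18i) − (57(i+1)^3 - 18(i+1)) = 114i^3 - 171i^2 - 207i - 39, which is nonnegative for all i ≥ 10.
Combining, 3^(i + 1) ≥ 57(i+1)^3 - 18(i+1).
This completes the induction.
Hence the smallest such M is 10.

M = 10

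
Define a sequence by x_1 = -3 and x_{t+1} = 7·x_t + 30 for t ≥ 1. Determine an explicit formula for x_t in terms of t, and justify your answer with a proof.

x_t = 2·7^(t - 1) - 5

Computing the first terms: x_1 = -3, x_2 = 9, x_3 = 93. This suggests x_t = 2·7^(t - 1) - 5.
Base step (t = 1): the formula gives -3 = -3 = x_1.
Suppose the result is true for t = p, so x_p = 2·7^(p - 1) - 5.
Then x_{p+1} = 7·x_p + 30 = 7·(2·7^(p - 1) - 5) + 30 = 2·7^p - 5 = 2·7^((p+1) - 1) - 5,
which is the claimed formula at t = p+1.
This completes the induction.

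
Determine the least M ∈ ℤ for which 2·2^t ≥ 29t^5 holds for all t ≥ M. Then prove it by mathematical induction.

At t = 27: 268435456 < 416118303, so the inequality fails and M ≥ 28. We prove 2·2^t ≥ 29t^5 for all t ≥ 28.
Base case (t = 28): 2·2^t = 536870912 and 29t^5 = 499100672, so 536870912 ≥ 499100672.
For the inductive step, assume it holds for an arbitrary m ≥ 28, so 2·2^m ≥ 29m^5.
Then 2·2^(m + 1) = 2·(2·2^m) ≥ 2·(29m^5).
Also, for m ≥ 28 we have 2·(29m^5) ≥ 29(m+1)^5, since 2 ≥ (1 + 1/m)^5 for all m ≥ 28.
Combining, 2·2^(m + 1) ≥ 29(m+1)^5.
This completes the induction.
Hence the smallest such M is 28.

M = 28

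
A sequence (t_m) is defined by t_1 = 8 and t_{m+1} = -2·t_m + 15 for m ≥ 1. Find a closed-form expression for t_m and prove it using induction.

t_m = 3(-2)^(m - 1) + 5

Computing the first terms: t_1 = 8, t_2 = -1, t_3 = 17. This suggests t_m = 3(-2)^(m - 1) + 5.
Base step (m = 1): the formula gives 8 = 8 = t_1.
Suppose the result is true for m = r, so t_r = 3(-2)^(r - 1) + 5.
Then t_{r+1} = -2·t_r + 15 = -2·(3(-2)^(r - 1) + 5) + 15 = 3(-2)^r + 5 = 3(-2)^((r+1) - 1) + 5,
which is the claimed formula at m = r+1.
This completes the induction.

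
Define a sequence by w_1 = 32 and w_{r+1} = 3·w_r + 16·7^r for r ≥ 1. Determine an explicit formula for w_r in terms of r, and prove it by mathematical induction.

w_r = 4·3^(r - 1) + 4·7^r

Computing the first terms: w_1 = 32, w_2 = 208, w_3 = 1408. This suggests w_r = 4·3^(r - 1) + 4·7^r.
Base case (r = 1): the formula gives 32 = 32 = w_1.
Inductive step: assume the claim holds for r = i, so w_i = 4·3^(i - 1) + 4·7^i.
Then w_{i+1} = 3·w_i + 16·7^i = 3·(4·3^(i - 1) + 4·7^i) + 16·7^i = 4·3^i + 4·7^(i + 1) = 4·3^((i+1) - 1) + 4·7^(i+1),
which is the claimed formula at r = i+1.
By the principle of mathematical induction, the result holds for all r ≥ 1.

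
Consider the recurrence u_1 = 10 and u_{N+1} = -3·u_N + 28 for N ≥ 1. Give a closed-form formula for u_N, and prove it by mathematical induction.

Computing the first terms: u_1 = 10, u_2 = -2, u_3 = 34. This suggests u_N = -(-3)^N + 7.
Base case (N = 1): the formula gives 10 = 10 = u_1.
Inductive step: assume the claim holds for N = i, so u_i = -(-3)^i + 7.
Then u_{i+1} = -3·u_i + 28 = -3·(-(-3)^i + 7) + 28 = -(-3)^(i + 1) + 7,
which is the claimed formula at N = i+1.
By the principle of mathematical induction, the result holds for all N ≥ 1.

u_N = -(-3)^N + 7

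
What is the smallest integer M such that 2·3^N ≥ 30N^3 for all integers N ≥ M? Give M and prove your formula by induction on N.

At N = 8: 13122 < 15360, so the inequality fails and M ≥ 9. We prove 2·3^N ≥ 30N^3 for all N ≥ 9.
Base case (N = 9): 2·3^N = 39366 and 30N^3 = 21870, so 39366 ≥ 21870.
Inductive step: assume the claim holds for N = i, so 2·3^i ≥ 30i^3.
Then 2·3^(i + 1) = 3·(2·3^i) ≥ 3·(30i^3).
Also, for i ≥ 9 we have 3·(30i^3) ≥ 30(i+1)^3, since 3 ≥ (1 + 1/i)^3 for all i ≥ 9.
Combining, 2·3^(i + 1) ≥ 30(i+1)^3.
Hence, by induction on N, the claim holds for every N ≥ 9.
Hence the smallest such M is 9.

M = 9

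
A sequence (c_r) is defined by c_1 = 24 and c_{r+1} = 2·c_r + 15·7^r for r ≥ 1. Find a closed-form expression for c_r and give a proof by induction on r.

c_r = 3·2^(r - 1) + 3·7^r

Computing the first terms: c_1 = 24, c_2 = 153, c_3 = 1041. This suggests c_r = 3·2^(r - 1) + 3·7^r.
Base step (r = 1): the formula gives 24 = 24 = c_1.
Suppose the result is true for r = i, so c_i = 3·2^(i - 1) + 3·7^i.
Then c_{i+1} = 2·c_i + 15·7^i = 2·(3·2^(i - 1) + 3·7^i) + 15·7^i = 3·2^i + 3·7^(i + 1) = 3·2^((i+1) - 1) + 3·7^(i+1),
which is the claimed formula at r = i+1.
Hence, by induction on r, the claim holds for every r ≥ 1.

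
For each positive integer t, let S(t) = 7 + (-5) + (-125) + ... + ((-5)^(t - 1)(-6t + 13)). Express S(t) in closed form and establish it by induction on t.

S(t) = (-5)^t(t - 2) + 2

We claim S(t) = (-5)^t(t - 2) + 2 for all t ≥ 1.
Base case (t = 1): S(1) = 7, and the closed form gives 7. They agree.
Inductive step: suppose the statement holds for some m ≥ 1, so S(m) = (-5)^m(m - 2) + 2.
Then S(m+1) = S(m) + ((-5)^m(-6m + 7)) = ((-5)^m(m - 2) + 2) + ((-5)^m(-6m + 7)).
Simplifying, S(m+1) = (-5)^(m + 1)m - (-5)^(m + 1) + 2 = (-5)^(m+1)((m+1) - 2) + 2,
which is the closed form with t = m+1.
Hence, by induction on t, the claim holds for every t ≥ 1.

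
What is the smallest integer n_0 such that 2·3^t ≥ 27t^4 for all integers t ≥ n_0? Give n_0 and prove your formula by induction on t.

At t = 11: 354294 < 395307, so the inequality fails and n_0 ≥ 12. We prove 2·3^t ≥ 27t^4 for all t ≥ 12.
When t = 12: 2·3^t = 1062882 and 27t^4 = 559872, so 1062882 ≥ 559872.
Inductive step: suppose the statement holds for some r ≥ 12, so 2·3^r ≥ 27r^4.
Then 2·3^(r + 1) = 3·(2·3^r) ≥ 3·(27r^4).
Also, for r ≥ 12 we have 3·(27r^4) ≥ 27(r+1)^4, since 3 ≥ (1 + 1/r)^4 for all r ≥ 12.
Combining, 2·3^(r + 1) ≥ 27(r+1)^4.
By the principle of mathematical induction, the result holds for all t ≥ 12.
Hence the smallest such n_0 is 12.

n_0 = 12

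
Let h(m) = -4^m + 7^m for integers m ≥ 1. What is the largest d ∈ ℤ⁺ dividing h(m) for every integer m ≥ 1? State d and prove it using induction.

Computing the first values: h(1) = 3 and h(2) = 33; gcd(3, 33) = 3, so d ≤ 3.
We prove 3 | -4^m + 7^m for all m ≥ 1 by induction on m.
Base step (m = 1): h(1) = 3 = 3·(1), so 3 | h(1).
For the inductive step, assume it holds for an arbitrary j ≥ 1, i.e. 3 | h(j). Then
7^{j+1} − 4^{j+1} = 7·7^j − 4·4^j = 7·(7^j − 4^j) + (3)·4^j. The first term is divisible by 3 by the inductive hypothesis, and the second term (3)·4^j is divisible by 3 since 3 | 3. Hence 3 | h(j+1).
By induction, the statement is established for all m ≥ 1.
Therefore the largest such d is 3.

d = 3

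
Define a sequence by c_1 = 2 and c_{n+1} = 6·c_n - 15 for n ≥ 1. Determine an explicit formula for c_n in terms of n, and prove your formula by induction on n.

c_n = -6^(n - 1) + 3

Computing the first terms: c_1 = 2, c_2 = -3, c_3 = -33. This suggests c_n = -6^(n - 1) + 3.
Base case (n = 1): the formula gives 2 = 2 = c_1.
Inductive step: assume the claim holds for n = j, so c_j = -6^(j - 1) + 3.
Then c_{j+1} = 6·c_j - 15 = 6·(-6^(j - 1) + 3) - 15 = -6^j + 3 = -6^((j+1) - 1) + 3,
which is the claimed formula at n = j+1.
This completes the induction.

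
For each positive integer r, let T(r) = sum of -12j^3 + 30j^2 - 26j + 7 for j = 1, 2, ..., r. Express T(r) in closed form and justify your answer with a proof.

We claim T(r) = -r(3r^3 - 4r^2 + r + 1) for all r ≥ 1.
For the base case r = 1: T(1) = -1, and the closed form gives -1. They agree.
Suppose the result is true for r = j, so T(j) = j(-3j^3 + 4j^2 - j - 1).
Then T(j+1) = T(j) + (-12j^3 - 6j^2 - 2j - 1) = (j(-3j^3 + 4j^2 - j - 1)) + (-12j^3 - 6j^2 - 2j - 1).
Simplifying, T(j+1) = -(j + 1)(3j^3 + 5j^2 + 2j + 1) = -(j+1)(3(j+1)^3 - 4(j+1)^2 + (j+1) + 1),
which is the closed form with r = j+1.
Hence, by induction on r, the claim holds for every r ≥ 1.

T(r) = -r(3r^3 - 4r^2 + r + 1)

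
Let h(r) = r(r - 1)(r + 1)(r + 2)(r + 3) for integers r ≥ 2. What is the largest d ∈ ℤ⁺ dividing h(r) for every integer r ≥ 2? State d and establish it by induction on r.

Computing the first values: h(2) = 120 and h(3) = 720; gcd(120, 720) = 120, so d ≤ 120.
We prove 120 | r(r - 1)(r + 1)(r + 2)(r + 3) for all r ≥ 2 by induction on r.
Base case (r = 2): h(2) = 120 = 120·(1), so 120 | h(2).
Inductive step: assume the claim holds for r = m, i.e. 120 | h(m). Then
h(m+1) − h(m) = m·(m+1)·(m+2)·(m+3)·(m+4) − (m-1)·m·(m+1)·(m+2)·(m+3) = m·(m+1)·(m+2)·(m+3)·[(m+4) − (m-1)] = 5·m·(m+1)·(m+2)·(m+3). The product of 4 consecutive integers is divisible by (4)! = 24, so h(m+1) − h(m) is divisible by 5·24 = 120. By the inductive hypothesis 120 | h(m), hence 120 | h(m+1).
Hence, by induction on r, the claim holds for every r ≥ 2.
Therefore the largest such d is 120.

d = 120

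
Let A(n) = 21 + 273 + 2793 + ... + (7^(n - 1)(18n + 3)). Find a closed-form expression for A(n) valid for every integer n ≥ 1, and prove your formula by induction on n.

We claim A(n) = 3·7^n·n for all n ≥ 1.
Base step (n = 1): A(1) = 21, and the closed form gives 21. They agree.
Inductive step: suppose the statement holds for some r ≥ 1, so A(r) = 3·7^r·r.
Then A(r+1) = A(r) + (7^r(18r + 21)) = (3·7^r·r) + (7^r(18r + 21)).
Simplifying, A(r+1) = 21·7^r(r + 1) = 3·7^(r+1)·(r+1),
which is the closed form with n = r+1.
This completes the induction.

A(n) = 3·7^n·n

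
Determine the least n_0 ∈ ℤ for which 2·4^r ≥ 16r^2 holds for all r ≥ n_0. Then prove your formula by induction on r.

At r = 3: 128 < 144, so the inequality fails and n_0 ≥ 4. We prove 2·4^r ≥ 16r^2 for all r ≥ 4.
When r = 4: 2·4^r = 512 and 16r^2 = 256, so 512 ≥ 256.
For the inductive step, assume it holds for an arbitrary j ≥ 4, so 2·4^j ≥ 16j^2.
Then 2·4^(j + 1) = 4·(2·4^j) ≥ 4·(16j^2).
Also, for j ≥ 4 we have 4·(16j^2) ≥ 16(j+1)^2, since 4 ≥ (1 + 1/j)^2 for all j ≥ 4.
Combining, 2·4^(j + 1) ≥ 16(j+1)^2.
By induction, the statement is established for all r ≥ 4.
Hence the smallest such n_0 is 4.

n_0 = 4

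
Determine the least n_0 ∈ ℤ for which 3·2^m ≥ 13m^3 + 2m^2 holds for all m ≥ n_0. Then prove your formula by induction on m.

n_0 = 14

At m = 13: 24576 < 28899, so the inequality fails and n_0 ≥ 14. We prove 3·2^m ≥ 13m^3 + 2m^2 for all m ≥ 14.
When m = 14: 3·2^m = 49152 and 13m^3 + 2m^2 = 36064, so 49152 ≥ 36064.
Inductive step: suppose the statement holds for some k ≥ 14, so 3·2^k ≥ 13k^3 + 2k^2.
Then 3·2^(k + 1) = 2·(3·2^k) ≥ 2·(13k^3 + 2k^2).
Also, for k ≥ 14 we have 2·(13k^3 + 2k^2) ≥ 13(k+1)^3 + 2(k+1)^2, since 2·(13k^3 + 2k^2) − (13(k+1)^3 + 2(k+1)^2) = 13k^3 - 37k^2 - 43k - 15, which is nonnegative for all k ≥ 14.
Combining, 3·2^(k + 1) ≥ 13(k+1)^3 + 2(k+1)^2.
By induction, the statement is established for all m ≥ 14.
Hence the smallest such n_0 is 14.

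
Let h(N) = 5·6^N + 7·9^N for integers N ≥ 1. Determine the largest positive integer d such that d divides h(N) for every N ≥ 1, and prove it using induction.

d = 3

Computing the first values: h(1) = 93 and h(2) = 747; gcd(93, 747) = 3, so d ≤ 3.
We prove 3 | 5·6^N + 7·9^N for all N ≥ 1 by induction on N.
Base step (N = 1): h(1) = 93 = 3·(31), so 3 | h(1).
Inductive step: assume the claim holds for N = j, i.e. 3 | h(j). Then
h(j+1) − 9·h(j) = (5·6^(j+1) + 7·9^(j+1)) − 9·(5·6^j + 7·9^j) = (5)·6^j·(6 − 9) = (-15)·6^j. Since 3 | h(j) by the inductive hypothesis, 3 | 9·h(j); and 3 | -15 since -15 = 3·-5. Therefore 3 | h(j+1).
By induction, the statement is established for all N ≥ 1.
Therefore the largest such d is 3.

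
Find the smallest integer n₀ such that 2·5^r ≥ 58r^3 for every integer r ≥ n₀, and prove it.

n₀ = 6

At r = 5: 6250 < 7250, so the inequality fails and n₀ ≥ 6. We prove 2·5^r ≥ 58r^3 for all r ≥ 6.
When r = 6: 2·5^r = 31250 and 58r^3 = 12528, so 31250 ≥ 12528.
Inductive step: suppose the statement holds for some i ≥ 6, so 2·5^i ≥ 58i^3.
Then 2·5^(i + 1) = 5·(2·5^i) ≥ 5·(58i^3).
Also, for i ≥ 6 we have 5·(58i^3) ≥ 58(i+1)^3, since 5 ≥ (1 + 1/i)^3 for all i ≥ 6.
Combining, 2·5^(i + 1) ≥ 58(i+1)^3.
By the principle of mathematical induction, the result holds for all r ≥ 6.
Hence the smallest such n₀ is 6.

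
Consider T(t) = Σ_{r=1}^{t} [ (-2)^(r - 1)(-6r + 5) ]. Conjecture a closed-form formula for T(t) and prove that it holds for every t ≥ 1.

T(t) = (-2)^t(2t - 1) + 1

We claim T(t) = (-2)^t(2t - 1) + 1 for all t ≥ 1.
For the base case t = 1: T(1) = -1, and the closed form gives -1. They agree.
Suppose the result is true for t = r, so T(r) = (-2)^r(2r - 1) + 1.
Then T(r+1) = T(r) + ((-2)^r(-6r - 1)) = ((-2)^r(2r - 1) + 1) + ((-2)^r(-6r - 1)).
Simplifying, T(r+1) = (-2)^(r + 1) - (-2)^(r + 2)r + 1 = (-2)^(r+1)(2(r+1) - 1) + 1,
which is the closed form with t = r+1.
By the principle of mathematical induction, the result holds for all t ≥ 1.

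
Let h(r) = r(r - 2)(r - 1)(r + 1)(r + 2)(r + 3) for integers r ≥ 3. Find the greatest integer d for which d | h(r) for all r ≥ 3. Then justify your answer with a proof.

d = 720

Computing the first values: h(3) = 720 and h(4) = 5040; gcd(720, 5040) = 720, so d ≤ 720.
We prove 720 | r(r - 2)(r - 1)(r + 1)(r + 2)(r + 3) for all r ≥ 3 by induction on r.
When r = 3: h(3) = 720 = 720·(1), so 720 | h(3).
Inductive step: suppose the statement holds for some j ≥ 3, i.e. 720 | h(j). Then
h(j+1) − h(j) = (j-1)·j·(j+1)·(j+2)·(j+3)·(j+4) − (j-2)·(j-1)·j·(j+1)·(j+2)·(j+3) = (j-1)·j·(j+1)·(j+2)·(j+3)·[(j+4) − (j-2)] = 6·(j-1)·j·(j+1)·(j+2)·(j+3). The product of 5 consecutive integers is divisible by (5)! = 120, so h(j+1) − h(j) is divisible by 6·120 = 720. By the inductive hypothesis 720 | h(j), hence 720 | h(j+1).
Hence, by induction on r, the claim holds for every r ≥ 3.
Therefore the largest such d is 720.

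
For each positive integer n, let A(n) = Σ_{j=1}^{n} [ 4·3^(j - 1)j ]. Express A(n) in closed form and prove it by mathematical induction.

We claim A(n) = 3^n(2n - 1) + 1 for all n ≥ 1.
Base step (n = 1): A(1) = 4, and the closed form gives 4. They agree.
Inductive step: assume the claim holds for n = j, so A(j) = 3^j(2j - 1) + 1.
Then A(j+1) = A(j) + (4·3^j(j + 1)) = (3^j(2j - 1) + 1) + (4·3^j(j + 1)).
Simplifying, A(j+1) = 6·3^j·j + 3·3^j + 1 = 3^(j+1)(2(j+1) - 1) + 1,
which is the closed form with n = j+1.
By induction, the statement is established for all n ≥ 1.

A(n) = 3^n(2n - 1) + 1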